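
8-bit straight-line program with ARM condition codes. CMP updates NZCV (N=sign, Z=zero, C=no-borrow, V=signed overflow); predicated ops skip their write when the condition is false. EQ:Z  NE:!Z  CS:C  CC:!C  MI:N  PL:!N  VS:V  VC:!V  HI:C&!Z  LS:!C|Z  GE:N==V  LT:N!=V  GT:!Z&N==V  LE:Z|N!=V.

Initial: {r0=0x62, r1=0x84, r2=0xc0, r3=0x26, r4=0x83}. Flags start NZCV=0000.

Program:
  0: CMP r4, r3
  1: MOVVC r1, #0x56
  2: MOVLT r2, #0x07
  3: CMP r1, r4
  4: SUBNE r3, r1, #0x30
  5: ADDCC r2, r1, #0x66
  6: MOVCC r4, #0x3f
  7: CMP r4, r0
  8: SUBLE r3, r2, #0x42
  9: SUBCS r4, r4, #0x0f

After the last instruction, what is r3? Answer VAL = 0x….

VAL = 0xc5

0: ✓ CMP  NZCV=0011
1: · MOVVC
2: ✓ MOVLT  r2←0x07
3: ✓ CMP  NZCV=0010
4: ✓ SUBNE  r3←0x54
5: · ADDCC
6: · MOVCC
7: ✓ CMP  NZCV=0011
8: ✓ SUBLE  r3←0xc5
9: ✓ SUBCS  r4←0x74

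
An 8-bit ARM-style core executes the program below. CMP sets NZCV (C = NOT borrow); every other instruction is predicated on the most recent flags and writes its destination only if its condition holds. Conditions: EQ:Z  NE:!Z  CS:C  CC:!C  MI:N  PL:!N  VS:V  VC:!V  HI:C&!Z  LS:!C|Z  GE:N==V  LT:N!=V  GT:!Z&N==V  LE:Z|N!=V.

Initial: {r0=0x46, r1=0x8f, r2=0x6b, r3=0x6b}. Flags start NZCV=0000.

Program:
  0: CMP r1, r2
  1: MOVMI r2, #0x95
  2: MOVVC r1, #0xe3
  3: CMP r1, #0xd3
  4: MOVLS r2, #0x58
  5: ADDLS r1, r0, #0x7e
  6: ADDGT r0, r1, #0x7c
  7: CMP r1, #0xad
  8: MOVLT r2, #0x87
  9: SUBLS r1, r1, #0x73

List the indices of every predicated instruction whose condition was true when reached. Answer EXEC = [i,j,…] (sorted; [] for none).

EXEC = [4,5]

0: ✓ CMP  NZCV=0011
1: · MOVMI
2: · MOVVC
3: ✓ CMP  NZCV=1000
4: ✓ MOVLS  r2←0x58
5: ✓ ADDLS  r1←0xc4
6: · ADDGT
7: ✓ CMP  NZCV=0010
8: · MOVLT
9: · SUBLS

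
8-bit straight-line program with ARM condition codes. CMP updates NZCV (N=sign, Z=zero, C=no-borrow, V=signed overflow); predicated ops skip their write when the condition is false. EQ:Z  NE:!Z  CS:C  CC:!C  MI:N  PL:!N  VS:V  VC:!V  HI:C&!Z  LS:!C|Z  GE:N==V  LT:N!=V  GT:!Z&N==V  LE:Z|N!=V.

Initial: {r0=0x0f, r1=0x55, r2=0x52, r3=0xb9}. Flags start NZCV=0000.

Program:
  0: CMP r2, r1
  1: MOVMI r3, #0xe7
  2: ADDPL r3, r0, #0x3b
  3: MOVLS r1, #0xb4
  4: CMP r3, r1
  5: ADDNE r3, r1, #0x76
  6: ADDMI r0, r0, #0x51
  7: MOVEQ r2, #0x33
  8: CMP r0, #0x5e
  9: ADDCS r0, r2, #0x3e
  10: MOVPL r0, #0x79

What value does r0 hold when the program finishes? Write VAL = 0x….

VAL = 0x0f

0: ✓ CMP  NZCV=1000
1: ✓ MOVMI  r3←0xe7
2: · ADDPL
3: ✓ MOVLS  r1←0xb4
4: ✓ CMP  NZCV=0010
5: ✓ ADDNE  r3←0x2a
6: · ADDMI
7: · MOVEQ
8: ✓ CMP  NZCV=1000
9: · ADDCS
10: · MOVPL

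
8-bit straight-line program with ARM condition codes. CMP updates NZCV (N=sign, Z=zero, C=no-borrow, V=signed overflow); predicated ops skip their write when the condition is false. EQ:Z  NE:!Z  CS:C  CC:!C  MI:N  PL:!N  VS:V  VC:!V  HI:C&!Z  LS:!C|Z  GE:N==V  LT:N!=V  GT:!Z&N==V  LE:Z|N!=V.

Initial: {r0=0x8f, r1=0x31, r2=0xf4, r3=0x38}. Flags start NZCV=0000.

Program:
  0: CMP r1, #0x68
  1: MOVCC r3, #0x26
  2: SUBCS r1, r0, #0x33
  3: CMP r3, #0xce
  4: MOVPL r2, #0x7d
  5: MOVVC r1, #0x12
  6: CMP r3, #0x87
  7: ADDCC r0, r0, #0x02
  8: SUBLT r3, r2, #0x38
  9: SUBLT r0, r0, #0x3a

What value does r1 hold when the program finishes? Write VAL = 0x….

0: ✓ CMP  NZCV=1000
1: ✓ MOVCC  r3←0x26
2: · SUBCS
3: ✓ CMP  NZCV=0000
4: ✓ MOVPL  r2←0x7d
5: ✓ MOVVC  r1←0x12
6: ✓ CMP  NZCV=1001
7: ✓ ADDCC  r0←0x91
8: · SUBLT
9: · SUBLT

VAL = 0x12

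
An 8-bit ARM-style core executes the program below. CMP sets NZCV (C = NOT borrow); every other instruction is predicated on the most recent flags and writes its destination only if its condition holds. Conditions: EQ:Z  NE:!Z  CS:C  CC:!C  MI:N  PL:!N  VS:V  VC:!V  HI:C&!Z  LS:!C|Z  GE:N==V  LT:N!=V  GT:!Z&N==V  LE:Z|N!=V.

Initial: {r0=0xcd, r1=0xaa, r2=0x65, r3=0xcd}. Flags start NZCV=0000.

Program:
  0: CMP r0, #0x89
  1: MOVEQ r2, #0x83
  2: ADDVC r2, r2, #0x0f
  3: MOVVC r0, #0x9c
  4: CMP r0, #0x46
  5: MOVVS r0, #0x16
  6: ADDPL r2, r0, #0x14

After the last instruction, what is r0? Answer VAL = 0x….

VAL = 0x16

0: ✓ CMP  NZCV=0010
1: · MOVEQ
2: ✓ ADDVC  r2←0x74
3: ✓ MOVVC  r0←0x9c
4: ✓ CMP  NZCV=0011
5: ✓ MOVVS  r0←0x16
6: ✓ ADDPL  r2←0x2a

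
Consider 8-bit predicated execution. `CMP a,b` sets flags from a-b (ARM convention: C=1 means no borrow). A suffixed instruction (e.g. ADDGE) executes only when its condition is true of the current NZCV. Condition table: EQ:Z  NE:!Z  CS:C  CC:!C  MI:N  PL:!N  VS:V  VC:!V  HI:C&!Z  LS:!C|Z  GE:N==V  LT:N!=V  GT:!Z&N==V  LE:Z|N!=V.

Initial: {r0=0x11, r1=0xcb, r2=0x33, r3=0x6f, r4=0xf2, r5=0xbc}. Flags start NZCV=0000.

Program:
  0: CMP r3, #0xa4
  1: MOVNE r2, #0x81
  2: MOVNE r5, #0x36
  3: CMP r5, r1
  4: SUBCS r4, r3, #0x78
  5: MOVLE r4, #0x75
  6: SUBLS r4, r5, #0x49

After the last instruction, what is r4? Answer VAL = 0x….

[0] flags=1001 → (cmp)
[1] flags=1001 NE?T → r2=0x81
[2] flags=1001 NE?T → r5=0x36
[3] flags=0000 → (cmp)
[4] flags=0000 CS?F → skip
[5] flags=0000 LE?F → skip
[6] flags=0000 LS?T → r4=0xed

VAL = 0xed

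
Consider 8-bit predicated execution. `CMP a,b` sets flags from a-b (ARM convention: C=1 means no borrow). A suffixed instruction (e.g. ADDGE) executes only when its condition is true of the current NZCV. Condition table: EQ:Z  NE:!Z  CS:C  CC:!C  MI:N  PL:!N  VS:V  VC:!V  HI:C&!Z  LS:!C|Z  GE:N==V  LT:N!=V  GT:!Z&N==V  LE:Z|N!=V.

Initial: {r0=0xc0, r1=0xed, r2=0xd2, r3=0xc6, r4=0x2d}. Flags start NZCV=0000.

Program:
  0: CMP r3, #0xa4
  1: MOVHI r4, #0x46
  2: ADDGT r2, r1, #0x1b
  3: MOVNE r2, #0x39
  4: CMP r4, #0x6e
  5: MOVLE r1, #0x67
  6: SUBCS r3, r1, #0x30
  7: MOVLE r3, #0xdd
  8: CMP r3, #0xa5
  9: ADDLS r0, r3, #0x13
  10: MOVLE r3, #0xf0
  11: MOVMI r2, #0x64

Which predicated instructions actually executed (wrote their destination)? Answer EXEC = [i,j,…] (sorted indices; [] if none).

0: ✓ CMP  NZCV=0010
1: ✓ MOVHI  r4←0x46
2: ✓ ADDGT  r2←0x08
3: ✓ MOVNE  r2←0x39
4: ✓ CMP  NZCV=1000
5: ✓ MOVLE  r1←0x67
6: · SUBCS
7: ✓ MOVLE  r3←0xdd
8: ✓ CMP  NZCV=0010
9: · ADDLS
10: · MOVLE
11: · MOVMI

EXEC = [1,2,3,5,7]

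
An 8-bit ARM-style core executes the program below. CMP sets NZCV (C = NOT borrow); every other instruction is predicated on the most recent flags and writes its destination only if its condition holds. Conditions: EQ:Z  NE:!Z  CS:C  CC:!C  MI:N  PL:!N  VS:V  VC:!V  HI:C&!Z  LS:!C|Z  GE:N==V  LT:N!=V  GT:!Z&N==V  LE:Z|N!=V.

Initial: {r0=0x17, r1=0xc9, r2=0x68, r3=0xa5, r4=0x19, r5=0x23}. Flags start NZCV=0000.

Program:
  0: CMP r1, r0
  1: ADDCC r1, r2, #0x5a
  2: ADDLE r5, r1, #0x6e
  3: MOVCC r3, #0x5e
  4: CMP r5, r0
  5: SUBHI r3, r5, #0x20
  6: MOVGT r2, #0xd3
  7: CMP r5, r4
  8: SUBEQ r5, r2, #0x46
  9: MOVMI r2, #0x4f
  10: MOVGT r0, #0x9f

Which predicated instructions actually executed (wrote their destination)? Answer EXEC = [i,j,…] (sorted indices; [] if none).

[0] flags=1010 → (cmp)
[1] flags=1010 CC?F → skip
[2] flags=1010 LE?T → r5=0x37
[3] flags=1010 CC?F → skip
[4] flags=0010 → (cmp)
[5] flags=0010 HI?T → r3=0x17
[6] flags=0010 GT?T → r2=0xd3
[7] flags=0010 → (cmp)
[8] flags=0010 EQ?F → skip
[9] flags=0010 MI?F → skip
[10] flags=0010 GT?T → r0=0x9f

EXEC = [2,5,6,10]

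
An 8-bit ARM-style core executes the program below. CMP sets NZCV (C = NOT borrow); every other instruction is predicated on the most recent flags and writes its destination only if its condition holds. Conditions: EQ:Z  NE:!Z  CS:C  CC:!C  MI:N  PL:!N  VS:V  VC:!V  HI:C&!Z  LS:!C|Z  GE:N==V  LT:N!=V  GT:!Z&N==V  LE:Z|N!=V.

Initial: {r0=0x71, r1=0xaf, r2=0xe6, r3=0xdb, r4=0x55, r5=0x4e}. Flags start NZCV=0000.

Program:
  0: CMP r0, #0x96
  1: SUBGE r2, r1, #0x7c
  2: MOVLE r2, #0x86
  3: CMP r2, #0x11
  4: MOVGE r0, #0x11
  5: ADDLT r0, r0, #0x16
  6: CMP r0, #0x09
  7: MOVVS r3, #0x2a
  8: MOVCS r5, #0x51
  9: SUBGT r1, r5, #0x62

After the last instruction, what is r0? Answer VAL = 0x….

VAL = 0x11

[0] flags=1001 → (cmp)
[1] flags=1001 GE?T → r2=0x33
[2] flags=1001 LE?F → skip
[3] flags=0010 → (cmp)
[4] flags=0010 GE?T → r0=0x11
[5] flags=0010 LT?F → skip
[6] flags=0010 → (cmp)
[7] flags=0010 VS?F → skip
[8] flags=0010 CS?T → r5=0x51
[9] flags=0010 GT?T → r1=0xef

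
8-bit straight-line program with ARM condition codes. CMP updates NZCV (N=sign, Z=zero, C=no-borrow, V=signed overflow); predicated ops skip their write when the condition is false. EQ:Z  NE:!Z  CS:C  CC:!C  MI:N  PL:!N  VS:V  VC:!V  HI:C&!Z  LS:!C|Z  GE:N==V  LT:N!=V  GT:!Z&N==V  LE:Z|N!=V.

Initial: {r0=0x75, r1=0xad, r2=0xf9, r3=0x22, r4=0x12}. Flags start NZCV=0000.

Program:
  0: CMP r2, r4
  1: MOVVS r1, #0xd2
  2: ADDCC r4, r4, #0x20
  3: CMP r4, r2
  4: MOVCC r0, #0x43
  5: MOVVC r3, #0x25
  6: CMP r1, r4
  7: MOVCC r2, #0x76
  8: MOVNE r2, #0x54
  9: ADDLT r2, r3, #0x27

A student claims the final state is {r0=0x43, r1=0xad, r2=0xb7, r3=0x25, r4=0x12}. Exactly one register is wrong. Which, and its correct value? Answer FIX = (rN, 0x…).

[0] flags=1010 → (cmp)
[1] flags=1010 VS?F → skip
[2] flags=1010 CC?F → skip
[3] flags=0000 → (cmp)
[4] flags=0000 CC?T → r0=0x43
[5] flags=0000 VC?T → r3=0x25
[6] flags=1010 → (cmp)
[7] flags=1010 CC?F → skip
[8] flags=1010 NE?T → r2=0x54
[9] flags=1010 LT?T → r2=0x4c

FIX = (r2, 0x4c)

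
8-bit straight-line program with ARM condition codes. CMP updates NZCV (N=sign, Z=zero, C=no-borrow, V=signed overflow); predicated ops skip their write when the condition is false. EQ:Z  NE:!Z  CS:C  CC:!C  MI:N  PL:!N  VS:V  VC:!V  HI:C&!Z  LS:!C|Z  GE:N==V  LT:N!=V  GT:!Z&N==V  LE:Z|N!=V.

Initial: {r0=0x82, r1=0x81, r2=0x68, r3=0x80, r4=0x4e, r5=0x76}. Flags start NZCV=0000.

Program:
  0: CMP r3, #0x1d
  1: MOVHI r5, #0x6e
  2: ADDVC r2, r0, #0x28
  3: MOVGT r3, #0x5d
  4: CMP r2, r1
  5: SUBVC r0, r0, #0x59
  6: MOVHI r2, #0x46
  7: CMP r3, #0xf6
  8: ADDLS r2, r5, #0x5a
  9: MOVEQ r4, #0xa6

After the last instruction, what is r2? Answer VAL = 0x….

VAL = 0xc8

[0] flags=0011 → (cmp)
[1] flags=0011 HI?T → r5=0x6e
[2] flags=0011 VC?F → skip
[3] flags=0011 GT?F → skip
[4] flags=1001 → (cmp)
[5] flags=1001 VC?F → skip
[6] flags=1001 HI?F → skip
[7] flags=1000 → (cmp)
[8] flags=1000 LS?T → r2=0xc8
[9] flags=1000 EQ?F → skip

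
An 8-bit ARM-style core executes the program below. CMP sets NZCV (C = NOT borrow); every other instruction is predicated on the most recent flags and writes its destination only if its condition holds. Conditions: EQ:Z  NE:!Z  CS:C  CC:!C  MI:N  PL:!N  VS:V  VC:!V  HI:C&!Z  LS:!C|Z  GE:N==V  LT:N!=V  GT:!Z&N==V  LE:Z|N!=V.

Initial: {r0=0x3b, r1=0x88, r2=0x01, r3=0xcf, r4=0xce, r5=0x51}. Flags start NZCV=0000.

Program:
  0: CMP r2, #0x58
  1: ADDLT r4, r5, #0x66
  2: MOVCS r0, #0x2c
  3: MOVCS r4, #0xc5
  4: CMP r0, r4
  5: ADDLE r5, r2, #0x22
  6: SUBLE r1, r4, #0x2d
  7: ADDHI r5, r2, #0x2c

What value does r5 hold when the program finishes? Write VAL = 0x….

[0] flags=1000 → (cmp)
[1] flags=1000 LT?T → r4=0xb7
[2] flags=1000 CS?F → skip
[3] flags=1000 CS?F → skip
[4] flags=1001 → (cmp)
[5] flags=1001 LE?F → skip
[6] flags=1001 LE?F → skip
[7] flags=1001 HI?F → skip

VAL = 0x51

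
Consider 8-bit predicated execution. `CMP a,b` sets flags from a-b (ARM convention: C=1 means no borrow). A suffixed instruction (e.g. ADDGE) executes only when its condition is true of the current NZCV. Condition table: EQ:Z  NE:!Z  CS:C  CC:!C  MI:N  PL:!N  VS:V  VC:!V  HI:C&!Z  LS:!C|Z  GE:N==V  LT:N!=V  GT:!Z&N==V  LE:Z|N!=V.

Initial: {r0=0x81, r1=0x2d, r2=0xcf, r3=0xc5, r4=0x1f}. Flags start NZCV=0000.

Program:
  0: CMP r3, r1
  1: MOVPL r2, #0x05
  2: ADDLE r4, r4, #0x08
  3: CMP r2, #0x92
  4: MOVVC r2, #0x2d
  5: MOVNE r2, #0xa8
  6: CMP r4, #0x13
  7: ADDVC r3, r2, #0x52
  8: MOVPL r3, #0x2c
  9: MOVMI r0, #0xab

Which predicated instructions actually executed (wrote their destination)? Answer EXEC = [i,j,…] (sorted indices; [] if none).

EXEC = [2,4,5,7,8]

[0] flags=1010 → (cmp)
[1] flags=1010 PL?F → skip
[2] flags=1010 LE?T → r4=0x27
[3] flags=0010 → (cmp)
[4] flags=0010 VC?T → r2=0x2d
[5] flags=0010 NE?T → r2=0xa8
[6] flags=0010 → (cmp)
[7] flags=0010 VC?T → r3=0xfa
[8] flags=0010 PL?T → r3=0x2c
[9] flags=0010 MI?F → skip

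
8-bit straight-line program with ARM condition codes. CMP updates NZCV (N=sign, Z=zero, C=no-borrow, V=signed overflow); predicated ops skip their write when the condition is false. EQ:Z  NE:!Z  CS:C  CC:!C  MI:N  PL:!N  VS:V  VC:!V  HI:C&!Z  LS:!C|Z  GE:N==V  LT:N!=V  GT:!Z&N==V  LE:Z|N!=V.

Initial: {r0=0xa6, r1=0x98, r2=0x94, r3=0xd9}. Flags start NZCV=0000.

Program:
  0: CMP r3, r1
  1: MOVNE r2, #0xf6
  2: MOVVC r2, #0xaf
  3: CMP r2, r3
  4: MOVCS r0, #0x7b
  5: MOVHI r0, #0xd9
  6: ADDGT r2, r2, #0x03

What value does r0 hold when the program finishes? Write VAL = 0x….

[0] flags=0010 → (cmp)
[1] flags=0010 NE?T → r2=0xf6
[2] flags=0010 VC?T → r2=0xaf
[3] flags=1000 → (cmp)
[4] flags=1000 CS?F → skip
[5] flags=1000 HI?F → skip
[6] flags=1000 GT?F → skip

VAL = 0xa6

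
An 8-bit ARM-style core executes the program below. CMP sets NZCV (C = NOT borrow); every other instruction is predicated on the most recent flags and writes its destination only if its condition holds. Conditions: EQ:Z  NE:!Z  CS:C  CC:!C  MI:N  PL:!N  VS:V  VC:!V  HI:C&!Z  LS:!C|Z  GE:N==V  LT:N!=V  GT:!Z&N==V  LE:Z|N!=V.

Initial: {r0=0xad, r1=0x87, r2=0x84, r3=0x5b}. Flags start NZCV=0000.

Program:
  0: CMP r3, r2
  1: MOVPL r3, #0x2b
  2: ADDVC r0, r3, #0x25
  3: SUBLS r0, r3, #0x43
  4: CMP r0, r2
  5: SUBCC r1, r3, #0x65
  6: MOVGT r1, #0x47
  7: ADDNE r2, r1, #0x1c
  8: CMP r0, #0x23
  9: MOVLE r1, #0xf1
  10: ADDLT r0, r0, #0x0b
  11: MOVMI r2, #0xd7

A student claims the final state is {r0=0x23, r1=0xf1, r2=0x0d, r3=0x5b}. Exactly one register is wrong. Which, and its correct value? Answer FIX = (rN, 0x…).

FIX = (r2, 0xd7)

0: ✓ CMP  NZCV=1001
1: · MOVPL
2: · ADDVC
3: ✓ SUBLS  r0←0x18
4: ✓ CMP  NZCV=1001
5: ✓ SUBCC  r1←0xf6
6: ✓ MOVGT  r1←0x47
7: ✓ ADDNE  r2←0x63
8: ✓ CMP  NZCV=1000
9: ✓ MOVLE  r1←0xf1
10: ✓ ADDLT  r0←0x23
11: ✓ MOVMI  r2←0xd7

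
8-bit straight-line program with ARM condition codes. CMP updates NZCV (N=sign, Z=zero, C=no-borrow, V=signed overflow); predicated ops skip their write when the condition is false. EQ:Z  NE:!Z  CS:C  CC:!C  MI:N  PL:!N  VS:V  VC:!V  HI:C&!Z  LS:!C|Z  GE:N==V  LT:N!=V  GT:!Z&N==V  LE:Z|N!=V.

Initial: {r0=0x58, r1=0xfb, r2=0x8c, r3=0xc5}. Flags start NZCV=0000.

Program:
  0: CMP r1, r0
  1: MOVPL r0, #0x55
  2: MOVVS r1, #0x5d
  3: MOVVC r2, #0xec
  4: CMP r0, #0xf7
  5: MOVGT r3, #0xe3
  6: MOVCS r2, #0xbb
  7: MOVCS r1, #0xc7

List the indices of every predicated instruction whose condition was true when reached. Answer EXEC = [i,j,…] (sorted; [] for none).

[0] flags=1010 → (cmp)
[1] flags=1010 PL?F → skip
[2] flags=1010 VS?F → skip
[3] flags=1010 VC?T → r2=0xec
[4] flags=0000 → (cmp)
[5] flags=0000 GT?T → r3=0xe3
[6] flags=0000 CS?F → skip
[7] flags=0000 CS?F → skip

EXEC = [3,5]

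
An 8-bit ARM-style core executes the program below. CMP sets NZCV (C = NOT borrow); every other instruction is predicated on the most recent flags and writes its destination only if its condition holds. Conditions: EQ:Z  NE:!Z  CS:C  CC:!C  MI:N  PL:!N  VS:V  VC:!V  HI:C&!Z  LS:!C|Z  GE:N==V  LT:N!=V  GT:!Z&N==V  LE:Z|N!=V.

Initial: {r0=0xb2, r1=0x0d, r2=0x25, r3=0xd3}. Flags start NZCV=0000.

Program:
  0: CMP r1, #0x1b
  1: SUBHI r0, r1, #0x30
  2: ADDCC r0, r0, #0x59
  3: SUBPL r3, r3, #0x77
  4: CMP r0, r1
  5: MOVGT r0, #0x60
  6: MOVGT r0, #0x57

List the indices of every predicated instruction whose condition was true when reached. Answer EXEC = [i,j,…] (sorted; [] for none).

0: ✓ CMP  NZCV=1000
1: · SUBHI
2: ✓ ADDCC  r0←0x0b
3: · SUBPL
4: ✓ CMP  NZCV=1000
5: · MOVGT
6: · MOVGT

EXEC = [2]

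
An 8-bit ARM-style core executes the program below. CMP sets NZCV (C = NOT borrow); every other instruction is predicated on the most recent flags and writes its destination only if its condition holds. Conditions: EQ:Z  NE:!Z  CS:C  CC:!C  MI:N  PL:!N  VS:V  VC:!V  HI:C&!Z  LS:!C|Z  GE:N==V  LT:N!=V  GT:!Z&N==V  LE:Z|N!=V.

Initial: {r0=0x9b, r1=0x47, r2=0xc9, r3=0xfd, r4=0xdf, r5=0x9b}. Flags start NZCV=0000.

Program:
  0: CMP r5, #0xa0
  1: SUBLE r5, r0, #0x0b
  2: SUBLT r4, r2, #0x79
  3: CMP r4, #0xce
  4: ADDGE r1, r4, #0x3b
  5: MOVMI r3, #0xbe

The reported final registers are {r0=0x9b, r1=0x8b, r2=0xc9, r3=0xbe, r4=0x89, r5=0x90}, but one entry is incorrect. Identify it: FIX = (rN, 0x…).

FIX = (r4, 0x50)

0: ✓ CMP  NZCV=1000
1: ✓ SUBLE  r5←0x90
2: ✓ SUBLT  r4←0x50
3: ✓ CMP  NZCV=1001
4: ✓ ADDGE  r1←0x8b
5: ✓ MOVMI  r3←0xbe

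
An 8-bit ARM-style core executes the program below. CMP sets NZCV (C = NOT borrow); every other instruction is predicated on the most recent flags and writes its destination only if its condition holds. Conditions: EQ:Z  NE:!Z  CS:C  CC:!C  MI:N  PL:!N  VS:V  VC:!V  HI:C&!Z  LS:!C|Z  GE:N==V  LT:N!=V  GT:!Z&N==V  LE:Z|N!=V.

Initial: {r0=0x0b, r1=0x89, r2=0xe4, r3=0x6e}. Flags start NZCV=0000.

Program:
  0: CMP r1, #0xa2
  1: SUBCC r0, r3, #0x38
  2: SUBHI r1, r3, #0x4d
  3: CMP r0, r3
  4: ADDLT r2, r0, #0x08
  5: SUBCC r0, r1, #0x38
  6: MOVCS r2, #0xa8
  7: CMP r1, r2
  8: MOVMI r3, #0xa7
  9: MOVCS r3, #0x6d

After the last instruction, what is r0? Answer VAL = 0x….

0: ✓ CMP  NZCV=1000
1: ✓ SUBCC  r0←0x36
2: · SUBHI
3: ✓ CMP  NZCV=1000
4: ✓ ADDLT  r2←0x3e
5: ✓ SUBCC  r0←0x51
6: · MOVCS
7: ✓ CMP  NZCV=0011
8: · MOVMI
9: ✓ MOVCS  r3←0x6d

VAL = 0x51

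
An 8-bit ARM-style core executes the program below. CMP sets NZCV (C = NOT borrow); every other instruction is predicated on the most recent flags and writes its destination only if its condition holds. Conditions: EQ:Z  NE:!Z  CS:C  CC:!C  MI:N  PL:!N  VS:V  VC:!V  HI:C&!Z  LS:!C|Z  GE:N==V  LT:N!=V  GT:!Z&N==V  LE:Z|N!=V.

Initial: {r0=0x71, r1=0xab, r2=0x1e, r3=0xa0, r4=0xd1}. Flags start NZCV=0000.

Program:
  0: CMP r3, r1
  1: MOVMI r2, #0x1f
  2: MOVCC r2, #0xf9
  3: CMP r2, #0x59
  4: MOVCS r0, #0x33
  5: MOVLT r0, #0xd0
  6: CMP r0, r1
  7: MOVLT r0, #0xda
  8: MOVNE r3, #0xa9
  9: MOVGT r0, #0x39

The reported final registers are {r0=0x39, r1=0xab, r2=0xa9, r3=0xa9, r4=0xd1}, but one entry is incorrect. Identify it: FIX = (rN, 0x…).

[0] flags=1000 → (cmp)
[1] flags=1000 MI?T → r2=0x1f
[2] flags=1000 CC?T → r2=0xf9
[3] flags=1010 → (cmp)
[4] flags=1010 CS?T → r0=0x33
[5] flags=1010 LT?T → r0=0xd0
[6] flags=0010 → (cmp)
[7] flags=0010 LT?F → skip
[8] flags=0010 NE?T → r3=0xa9
[9] flags=0010 GT?T → r0=0x39

FIX = (r2, 0xf9)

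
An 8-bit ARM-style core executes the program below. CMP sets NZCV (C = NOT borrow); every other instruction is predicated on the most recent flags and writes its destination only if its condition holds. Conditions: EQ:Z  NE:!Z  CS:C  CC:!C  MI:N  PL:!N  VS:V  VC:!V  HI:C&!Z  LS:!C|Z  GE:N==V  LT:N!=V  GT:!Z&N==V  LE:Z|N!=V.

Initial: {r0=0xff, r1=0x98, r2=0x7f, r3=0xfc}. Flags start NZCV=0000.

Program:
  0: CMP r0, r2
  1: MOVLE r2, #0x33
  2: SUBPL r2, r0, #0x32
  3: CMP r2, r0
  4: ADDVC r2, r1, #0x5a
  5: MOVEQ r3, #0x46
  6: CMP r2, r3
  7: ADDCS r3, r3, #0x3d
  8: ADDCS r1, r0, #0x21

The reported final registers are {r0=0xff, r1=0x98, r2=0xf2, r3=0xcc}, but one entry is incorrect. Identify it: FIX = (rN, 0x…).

FIX = (r3, 0xfc)

[0] flags=1010 → (cmp)
[1] flags=1010 LE?T → r2=0x33
[2] flags=1010 PL?F → skip
[3] flags=0000 → (cmp)
[4] flags=0000 VC?T → r2=0xf2
[5] flags=0000 EQ?F → skip
[6] flags=1000 → (cmp)
[7] flags=1000 CS?F → skip
[8] flags=1000 CS?F → skip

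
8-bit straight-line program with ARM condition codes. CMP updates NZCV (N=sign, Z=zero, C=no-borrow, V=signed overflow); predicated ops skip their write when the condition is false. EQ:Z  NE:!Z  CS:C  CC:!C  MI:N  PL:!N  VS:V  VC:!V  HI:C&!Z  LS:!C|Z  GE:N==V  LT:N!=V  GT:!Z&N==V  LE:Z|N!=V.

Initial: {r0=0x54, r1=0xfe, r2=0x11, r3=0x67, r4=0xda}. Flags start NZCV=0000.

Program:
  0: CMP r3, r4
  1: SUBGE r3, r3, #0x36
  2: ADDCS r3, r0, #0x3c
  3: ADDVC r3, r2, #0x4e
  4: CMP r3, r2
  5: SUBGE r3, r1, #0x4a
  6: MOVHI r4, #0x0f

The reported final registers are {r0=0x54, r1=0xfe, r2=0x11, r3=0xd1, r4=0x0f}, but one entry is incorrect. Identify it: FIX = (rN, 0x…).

0: ✓ CMP  NZCV=1001
1: ✓ SUBGE  r3←0x31
2: · ADDCS
3: · ADDVC
4: ✓ CMP  NZCV=0010
5: ✓ SUBGE  r3←0xb4
6: ✓ MOVHI  r4←0x0f

FIX = (r3, 0xb4)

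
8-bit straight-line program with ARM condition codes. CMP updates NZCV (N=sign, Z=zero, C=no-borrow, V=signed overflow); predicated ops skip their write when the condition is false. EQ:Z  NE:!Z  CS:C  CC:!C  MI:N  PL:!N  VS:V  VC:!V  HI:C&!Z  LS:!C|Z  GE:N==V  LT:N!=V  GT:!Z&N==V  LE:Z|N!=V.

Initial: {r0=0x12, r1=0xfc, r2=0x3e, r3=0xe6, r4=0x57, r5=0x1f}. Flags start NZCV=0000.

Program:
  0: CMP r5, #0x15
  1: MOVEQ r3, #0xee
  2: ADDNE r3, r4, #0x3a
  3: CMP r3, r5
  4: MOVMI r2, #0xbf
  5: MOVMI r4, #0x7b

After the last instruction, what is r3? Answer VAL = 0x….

VAL = 0x91

[0] flags=0010 → (cmp)
[1] flags=0010 EQ?F → skip
[2] flags=0010 NE?T → r3=0x91
[3] flags=0011 → (cmp)
[4] flags=0011 MI?F → skip
[5] flags=0011 MI?F → skip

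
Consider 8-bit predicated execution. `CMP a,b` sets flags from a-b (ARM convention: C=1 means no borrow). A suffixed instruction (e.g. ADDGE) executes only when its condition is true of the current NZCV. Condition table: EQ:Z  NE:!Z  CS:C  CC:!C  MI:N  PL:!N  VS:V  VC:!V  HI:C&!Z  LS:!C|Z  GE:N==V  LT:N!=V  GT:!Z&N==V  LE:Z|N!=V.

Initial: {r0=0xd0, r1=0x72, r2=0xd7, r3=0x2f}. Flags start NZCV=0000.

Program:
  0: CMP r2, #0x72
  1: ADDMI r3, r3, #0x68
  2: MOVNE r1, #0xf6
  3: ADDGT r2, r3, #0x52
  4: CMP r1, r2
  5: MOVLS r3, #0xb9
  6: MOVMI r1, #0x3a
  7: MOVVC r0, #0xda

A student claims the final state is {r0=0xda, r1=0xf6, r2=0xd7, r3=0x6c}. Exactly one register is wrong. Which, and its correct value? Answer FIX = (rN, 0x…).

0: ✓ CMP  NZCV=0011
1: · ADDMI
2: ✓ MOVNE  r1←0xf6
3: · ADDGT
4: ✓ CMP  NZCV=0010
5: · MOVLS
6: · MOVMI
7: ✓ MOVVC  r0←0xda

FIX = (r3, 0x2f)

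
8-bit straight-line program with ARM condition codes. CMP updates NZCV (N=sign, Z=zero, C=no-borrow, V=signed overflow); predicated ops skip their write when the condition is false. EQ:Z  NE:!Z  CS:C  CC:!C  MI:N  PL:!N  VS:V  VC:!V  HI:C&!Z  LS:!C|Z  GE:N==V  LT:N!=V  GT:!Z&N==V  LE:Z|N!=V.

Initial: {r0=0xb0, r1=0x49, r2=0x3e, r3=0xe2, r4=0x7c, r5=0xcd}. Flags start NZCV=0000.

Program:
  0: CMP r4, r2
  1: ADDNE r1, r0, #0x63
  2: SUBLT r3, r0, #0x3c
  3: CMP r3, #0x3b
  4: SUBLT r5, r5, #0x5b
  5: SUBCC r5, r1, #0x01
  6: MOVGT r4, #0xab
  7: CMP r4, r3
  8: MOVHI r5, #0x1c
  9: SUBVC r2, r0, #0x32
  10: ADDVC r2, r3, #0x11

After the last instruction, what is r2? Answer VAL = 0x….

[0] flags=0010 → (cmp)
[1] flags=0010 NE?T → r1=0x13
[2] flags=0010 LT?F → skip
[3] flags=1010 → (cmp)
[4] flags=1010 LT?T → r5=0x72
[5] flags=1010 CC?F → skip
[6] flags=1010 GT?F → skip
[7] flags=1001 → (cmp)
[8] flags=1001 HI?F → skip
[9] flags=1001 VC?F → skip
[10] flags=1001 VC?F → skip

VAL = 0x3e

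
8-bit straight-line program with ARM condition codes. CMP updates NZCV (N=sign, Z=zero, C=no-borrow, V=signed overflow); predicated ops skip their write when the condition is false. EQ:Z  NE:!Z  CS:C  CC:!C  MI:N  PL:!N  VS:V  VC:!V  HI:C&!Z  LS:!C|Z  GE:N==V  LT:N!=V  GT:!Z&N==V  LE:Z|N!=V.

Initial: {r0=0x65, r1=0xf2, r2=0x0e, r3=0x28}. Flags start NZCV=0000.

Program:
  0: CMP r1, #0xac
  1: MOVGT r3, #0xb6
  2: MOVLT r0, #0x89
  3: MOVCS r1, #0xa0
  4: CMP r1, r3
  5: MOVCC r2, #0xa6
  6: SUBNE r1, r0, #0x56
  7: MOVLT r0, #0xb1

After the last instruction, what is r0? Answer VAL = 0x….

0: ✓ CMP  NZCV=0010
1: ✓ MOVGT  r3←0xb6
2: · MOVLT
3: ✓ MOVCS  r1←0xa0
4: ✓ CMP  NZCV=1000
5: ✓ MOVCC  r2←0xa6
6: ✓ SUBNE  r1←0x0f
7: ✓ MOVLT  r0←0xb1

VAL = 0xb1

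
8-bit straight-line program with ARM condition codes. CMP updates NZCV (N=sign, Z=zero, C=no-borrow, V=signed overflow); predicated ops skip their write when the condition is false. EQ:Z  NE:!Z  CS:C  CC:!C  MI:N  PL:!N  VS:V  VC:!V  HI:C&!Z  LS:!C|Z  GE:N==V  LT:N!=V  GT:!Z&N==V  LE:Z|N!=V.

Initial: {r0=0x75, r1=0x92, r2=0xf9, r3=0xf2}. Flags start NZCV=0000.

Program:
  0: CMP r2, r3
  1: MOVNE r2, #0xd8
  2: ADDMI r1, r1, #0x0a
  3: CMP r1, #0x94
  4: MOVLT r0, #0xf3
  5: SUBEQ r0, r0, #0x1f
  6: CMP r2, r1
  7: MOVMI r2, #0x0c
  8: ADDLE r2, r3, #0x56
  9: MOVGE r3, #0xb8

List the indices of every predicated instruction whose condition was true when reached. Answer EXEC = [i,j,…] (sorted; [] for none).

EXEC = [1,4,9]

[0] flags=0010 → (cmp)
[1] flags=0010 NE?T → r2=0xd8
[2] flags=0010 MI?F → skip
[3] flags=1000 → (cmp)
[4] flags=1000 LT?T → r0=0xf3
[5] flags=1000 EQ?F → skip
[6] flags=0010 → (cmp)
[7] flags=0010 MI?F → skip
[8] flags=0010 LE?F → skip
[9] flags=0010 GE?T → r3=0xb8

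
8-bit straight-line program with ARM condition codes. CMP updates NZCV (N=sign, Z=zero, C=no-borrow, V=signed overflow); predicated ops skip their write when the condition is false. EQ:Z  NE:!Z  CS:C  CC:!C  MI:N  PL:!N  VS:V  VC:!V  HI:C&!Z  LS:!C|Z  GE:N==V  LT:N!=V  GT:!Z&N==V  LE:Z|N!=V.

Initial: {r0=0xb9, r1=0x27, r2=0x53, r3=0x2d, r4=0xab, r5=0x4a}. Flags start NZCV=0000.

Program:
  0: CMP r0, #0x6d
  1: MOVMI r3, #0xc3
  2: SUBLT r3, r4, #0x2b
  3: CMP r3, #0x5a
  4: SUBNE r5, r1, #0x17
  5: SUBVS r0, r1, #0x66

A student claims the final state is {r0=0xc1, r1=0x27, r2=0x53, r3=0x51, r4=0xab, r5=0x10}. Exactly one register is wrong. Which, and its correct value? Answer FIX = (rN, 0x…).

FIX = (r3, 0x80)

0: ✓ CMP  NZCV=0011
1: · MOVMI
2: ✓ SUBLT  r3←0x80
3: ✓ CMP  NZCV=0011
4: ✓ SUBNE  r5←0x10
5: ✓ SUBVS  r0←0xc1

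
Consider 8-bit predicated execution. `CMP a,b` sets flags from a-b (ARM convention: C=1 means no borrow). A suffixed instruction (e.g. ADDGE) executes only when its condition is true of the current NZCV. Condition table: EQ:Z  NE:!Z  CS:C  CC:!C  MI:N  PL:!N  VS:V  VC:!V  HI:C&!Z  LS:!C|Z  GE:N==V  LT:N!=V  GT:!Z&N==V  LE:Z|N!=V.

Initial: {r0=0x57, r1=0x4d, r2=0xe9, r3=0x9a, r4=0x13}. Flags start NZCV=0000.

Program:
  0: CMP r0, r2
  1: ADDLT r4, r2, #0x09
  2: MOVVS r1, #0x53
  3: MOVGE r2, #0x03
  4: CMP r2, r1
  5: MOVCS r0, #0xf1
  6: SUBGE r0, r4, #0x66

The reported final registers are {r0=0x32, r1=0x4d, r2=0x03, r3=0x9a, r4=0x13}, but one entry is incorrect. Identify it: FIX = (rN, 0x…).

0: ✓ CMP  NZCV=0000
1: · ADDLT
2: · MOVVS
3: ✓ MOVGE  r2←0x03
4: ✓ CMP  NZCV=1000
5: · MOVCS
6: · SUBGE

FIX = (r0, 0x57)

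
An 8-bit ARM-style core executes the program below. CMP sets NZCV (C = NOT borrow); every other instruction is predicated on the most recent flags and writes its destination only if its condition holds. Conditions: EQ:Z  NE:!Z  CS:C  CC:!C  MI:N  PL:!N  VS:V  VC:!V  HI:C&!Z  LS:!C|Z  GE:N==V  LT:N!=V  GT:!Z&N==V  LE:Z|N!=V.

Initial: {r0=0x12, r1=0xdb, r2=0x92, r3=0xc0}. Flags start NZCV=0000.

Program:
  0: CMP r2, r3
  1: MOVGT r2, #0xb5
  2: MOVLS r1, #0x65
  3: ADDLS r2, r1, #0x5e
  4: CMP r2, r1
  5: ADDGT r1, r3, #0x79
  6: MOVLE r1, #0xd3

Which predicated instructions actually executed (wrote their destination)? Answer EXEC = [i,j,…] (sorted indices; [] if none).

[0] flags=1000 → (cmp)
[1] flags=1000 GT?F → skip
[2] flags=1000 LS?T → r1=0x65
[3] flags=1000 LS?T → r2=0xc3
[4] flags=0011 → (cmp)
[5] flags=0011 GT?F → skip
[6] flags=0011 LE?T → r1=0xd3

EXEC = [2,3,6]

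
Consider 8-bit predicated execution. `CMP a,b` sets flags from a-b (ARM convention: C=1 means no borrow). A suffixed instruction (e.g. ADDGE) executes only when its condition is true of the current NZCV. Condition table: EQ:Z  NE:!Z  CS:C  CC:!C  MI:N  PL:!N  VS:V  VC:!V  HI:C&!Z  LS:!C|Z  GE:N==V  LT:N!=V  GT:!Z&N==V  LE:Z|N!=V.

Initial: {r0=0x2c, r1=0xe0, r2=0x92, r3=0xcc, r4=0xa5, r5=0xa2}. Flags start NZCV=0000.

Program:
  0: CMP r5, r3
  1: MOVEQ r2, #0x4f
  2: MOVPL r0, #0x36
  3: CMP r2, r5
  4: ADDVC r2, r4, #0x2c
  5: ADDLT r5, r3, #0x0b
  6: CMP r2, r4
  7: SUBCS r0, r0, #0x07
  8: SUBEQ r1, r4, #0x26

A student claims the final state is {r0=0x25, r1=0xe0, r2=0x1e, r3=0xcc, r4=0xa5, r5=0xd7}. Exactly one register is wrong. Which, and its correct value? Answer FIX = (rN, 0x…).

0: ✓ CMP  NZCV=1000
1: · MOVEQ
2: · MOVPL
3: ✓ CMP  NZCV=1000
4: ✓ ADDVC  r2←0xd1
5: ✓ ADDLT  r5←0xd7
6: ✓ CMP  NZCV=0010
7: ✓ SUBCS  r0←0x25
8: · SUBEQ

FIX = (r2, 0xd1)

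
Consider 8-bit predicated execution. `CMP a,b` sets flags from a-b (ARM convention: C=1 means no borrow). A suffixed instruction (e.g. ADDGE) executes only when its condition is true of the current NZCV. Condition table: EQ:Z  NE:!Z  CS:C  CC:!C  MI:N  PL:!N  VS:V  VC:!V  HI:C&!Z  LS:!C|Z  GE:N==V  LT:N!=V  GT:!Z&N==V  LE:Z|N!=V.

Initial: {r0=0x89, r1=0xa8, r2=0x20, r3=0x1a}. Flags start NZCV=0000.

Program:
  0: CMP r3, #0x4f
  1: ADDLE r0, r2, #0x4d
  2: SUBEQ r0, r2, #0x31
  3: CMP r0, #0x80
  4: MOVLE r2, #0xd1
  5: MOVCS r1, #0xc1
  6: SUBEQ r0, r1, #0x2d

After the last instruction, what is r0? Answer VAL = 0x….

0: ✓ CMP  NZCV=1000
1: ✓ ADDLE  r0←0x6d
2: · SUBEQ
3: ✓ CMP  NZCV=1001
4: · MOVLE
5: · MOVCS
6: · SUBEQ

VAL = 0x6d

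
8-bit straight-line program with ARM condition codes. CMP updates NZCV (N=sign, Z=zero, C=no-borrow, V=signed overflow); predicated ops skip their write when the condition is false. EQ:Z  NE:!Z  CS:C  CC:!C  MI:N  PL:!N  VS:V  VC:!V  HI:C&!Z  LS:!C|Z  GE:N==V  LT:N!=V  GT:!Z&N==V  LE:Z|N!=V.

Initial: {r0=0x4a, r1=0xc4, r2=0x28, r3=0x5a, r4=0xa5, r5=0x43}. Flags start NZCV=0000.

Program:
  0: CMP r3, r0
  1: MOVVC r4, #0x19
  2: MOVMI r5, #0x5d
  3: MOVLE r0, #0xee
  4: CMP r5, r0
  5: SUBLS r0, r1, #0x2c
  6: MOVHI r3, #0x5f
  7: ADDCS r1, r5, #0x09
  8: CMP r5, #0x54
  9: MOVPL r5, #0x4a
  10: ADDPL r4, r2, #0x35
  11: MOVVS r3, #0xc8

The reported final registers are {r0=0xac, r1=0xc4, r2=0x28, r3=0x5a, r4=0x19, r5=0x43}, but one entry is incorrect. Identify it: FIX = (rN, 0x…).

FIX = (r0, 0x98)

0: ✓ CMP  NZCV=0010
1: ✓ MOVVC  r4←0x19
2: · MOVMI
3: · MOVLE
4: ✓ CMP  NZCV=1000
5: ✓ SUBLS  r0←0x98
6: · MOVHI
7: · ADDCS
8: ✓ CMP  NZCV=1000
9: · MOVPL
10: · ADDPL
11: · MOVVS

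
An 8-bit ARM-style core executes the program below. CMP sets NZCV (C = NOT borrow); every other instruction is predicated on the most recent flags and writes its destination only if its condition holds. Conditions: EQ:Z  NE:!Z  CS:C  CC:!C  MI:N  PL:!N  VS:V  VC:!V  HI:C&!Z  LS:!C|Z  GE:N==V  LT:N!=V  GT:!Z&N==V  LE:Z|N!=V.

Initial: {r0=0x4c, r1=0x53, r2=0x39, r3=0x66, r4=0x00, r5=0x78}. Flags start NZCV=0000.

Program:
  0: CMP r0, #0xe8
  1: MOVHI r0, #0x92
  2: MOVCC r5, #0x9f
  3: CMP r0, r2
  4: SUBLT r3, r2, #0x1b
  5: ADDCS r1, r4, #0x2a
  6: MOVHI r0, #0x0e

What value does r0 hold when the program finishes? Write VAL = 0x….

VAL = 0x0e

[0] flags=0000 → (cmp)
[1] flags=0000 HI?F → skip
[2] flags=0000 CC?T → r5=0x9f
[3] flags=0010 → (cmp)
[4] flags=0010 LT?F → skip
[5] flags=0010 CS?T → r1=0x2a
[6] flags=0010 HI?T → r0=0x0e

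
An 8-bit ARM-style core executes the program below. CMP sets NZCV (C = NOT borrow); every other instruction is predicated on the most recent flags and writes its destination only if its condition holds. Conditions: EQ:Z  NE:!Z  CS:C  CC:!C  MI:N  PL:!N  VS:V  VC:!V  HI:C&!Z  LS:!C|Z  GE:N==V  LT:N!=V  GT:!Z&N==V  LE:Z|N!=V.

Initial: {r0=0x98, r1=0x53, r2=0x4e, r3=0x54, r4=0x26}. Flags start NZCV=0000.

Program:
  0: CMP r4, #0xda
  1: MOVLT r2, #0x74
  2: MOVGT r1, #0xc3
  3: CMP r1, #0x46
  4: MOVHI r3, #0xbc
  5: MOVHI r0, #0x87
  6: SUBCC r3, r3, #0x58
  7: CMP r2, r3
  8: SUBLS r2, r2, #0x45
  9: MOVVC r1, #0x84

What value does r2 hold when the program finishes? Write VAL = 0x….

VAL = 0x09

[0] flags=0000 → (cmp)
[1] flags=0000 LT?F → skip
[2] flags=0000 GT?T → r1=0xc3
[3] flags=0011 → (cmp)
[4] flags=0011 HI?T → r3=0xbc
[5] flags=0011 HI?T → r0=0x87
[6] flags=0011 CC?F → skip
[7] flags=1001 → (cmp)
[8] flags=1001 LS?T → r2=0x09
[9] flags=1001 VC?F → skip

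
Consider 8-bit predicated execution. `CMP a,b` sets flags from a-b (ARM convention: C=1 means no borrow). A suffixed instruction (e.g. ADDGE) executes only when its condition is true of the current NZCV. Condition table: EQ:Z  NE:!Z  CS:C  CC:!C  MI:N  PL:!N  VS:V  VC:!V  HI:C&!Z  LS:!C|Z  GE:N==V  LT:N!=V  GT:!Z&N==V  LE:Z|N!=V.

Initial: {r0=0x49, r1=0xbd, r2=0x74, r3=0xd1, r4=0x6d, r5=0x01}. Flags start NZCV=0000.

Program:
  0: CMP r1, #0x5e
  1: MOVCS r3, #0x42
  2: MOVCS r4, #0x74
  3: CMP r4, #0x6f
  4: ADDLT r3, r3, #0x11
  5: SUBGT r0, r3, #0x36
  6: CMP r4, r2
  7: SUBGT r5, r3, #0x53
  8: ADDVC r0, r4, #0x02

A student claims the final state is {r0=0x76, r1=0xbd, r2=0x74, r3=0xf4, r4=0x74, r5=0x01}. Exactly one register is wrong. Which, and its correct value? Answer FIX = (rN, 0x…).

[0] flags=0011 → (cmp)
[1] flags=0011 CS?T → r3=0x42
[2] flags=0011 CS?T → r4=0x74
[3] flags=0010 → (cmp)
[4] flags=0010 LT?F → skip
[5] flags=0010 GT?T → r0=0x0c
[6] flags=0110 → (cmp)
[7] flags=0110 GT?F → skip
[8] flags=0110 VC?T → r0=0x76

FIX = (r3, 0x42)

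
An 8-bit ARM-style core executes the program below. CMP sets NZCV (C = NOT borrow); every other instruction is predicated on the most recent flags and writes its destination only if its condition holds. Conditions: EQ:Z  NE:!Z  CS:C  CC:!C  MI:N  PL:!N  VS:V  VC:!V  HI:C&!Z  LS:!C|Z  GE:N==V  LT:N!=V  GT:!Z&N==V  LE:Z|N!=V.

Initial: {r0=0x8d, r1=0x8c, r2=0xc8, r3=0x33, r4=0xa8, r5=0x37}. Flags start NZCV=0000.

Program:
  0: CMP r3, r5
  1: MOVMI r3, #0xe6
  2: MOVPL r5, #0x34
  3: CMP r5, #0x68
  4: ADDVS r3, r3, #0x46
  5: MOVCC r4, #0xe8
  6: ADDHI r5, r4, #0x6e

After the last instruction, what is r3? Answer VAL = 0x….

VAL = 0xe6

[0] flags=1000 → (cmp)
[1] flags=1000 MI?T → r3=0xe6
[2] flags=1000 PL?F → skip
[3] flags=1000 → (cmp)
[4] flags=1000 VS?F → skip
[5] flags=1000 CC?T → r4=0xe8
[6] flags=1000 HI?F → skip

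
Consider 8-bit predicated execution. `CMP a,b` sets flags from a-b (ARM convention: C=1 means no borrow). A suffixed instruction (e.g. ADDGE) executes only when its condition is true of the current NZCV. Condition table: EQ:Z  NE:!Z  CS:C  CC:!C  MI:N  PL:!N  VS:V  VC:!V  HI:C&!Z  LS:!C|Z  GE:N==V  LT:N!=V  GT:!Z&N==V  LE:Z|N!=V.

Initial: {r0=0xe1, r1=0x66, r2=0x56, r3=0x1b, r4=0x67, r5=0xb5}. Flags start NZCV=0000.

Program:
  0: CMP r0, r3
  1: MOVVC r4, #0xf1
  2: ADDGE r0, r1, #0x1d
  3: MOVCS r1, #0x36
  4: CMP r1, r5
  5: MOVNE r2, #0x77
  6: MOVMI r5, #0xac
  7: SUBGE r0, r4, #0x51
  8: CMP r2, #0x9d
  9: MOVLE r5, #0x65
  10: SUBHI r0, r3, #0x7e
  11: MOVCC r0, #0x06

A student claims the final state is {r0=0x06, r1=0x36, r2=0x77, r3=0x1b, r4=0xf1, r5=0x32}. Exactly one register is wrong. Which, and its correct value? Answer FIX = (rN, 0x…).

FIX = (r5, 0xac)

[0] flags=1010 → (cmp)
[1] flags=1010 VC?T → r4=0xf1
[2] flags=1010 GE?F → skip
[3] flags=1010 CS?T → r1=0x36
[4] flags=1001 → (cmp)
[5] flags=1001 NE?T → r2=0x77
[6] flags=1001 MI?T → r5=0xac
[7] flags=1001 GE?T → r0=0xa0
[8] flags=1001 → (cmp)
[9] flags=1001 LE?F → skip
[10] flags=1001 HI?F → skip
[11] flags=1001 CC?T → r0=0x06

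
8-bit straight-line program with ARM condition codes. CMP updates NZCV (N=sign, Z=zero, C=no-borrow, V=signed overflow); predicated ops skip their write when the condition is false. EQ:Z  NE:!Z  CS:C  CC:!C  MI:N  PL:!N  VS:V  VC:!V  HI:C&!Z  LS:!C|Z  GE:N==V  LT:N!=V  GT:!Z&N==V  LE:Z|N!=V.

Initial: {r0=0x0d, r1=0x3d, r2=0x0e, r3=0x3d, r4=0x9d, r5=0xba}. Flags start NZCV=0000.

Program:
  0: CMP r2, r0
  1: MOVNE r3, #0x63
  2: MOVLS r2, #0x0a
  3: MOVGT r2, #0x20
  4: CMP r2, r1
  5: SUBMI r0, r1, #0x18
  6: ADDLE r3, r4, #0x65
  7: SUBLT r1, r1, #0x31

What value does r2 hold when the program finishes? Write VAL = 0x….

0: ✓ CMP  NZCV=0010
1: ✓ MOVNE  r3←0x63
2: · MOVLS
3: ✓ MOVGT  r2←0x20
4: ✓ CMP  NZCV=1000
5: ✓ SUBMI  r0←0x25
6: ✓ ADDLE  r3←0x02
7: ✓ SUBLT  r1←0x0c

VAL = 0x20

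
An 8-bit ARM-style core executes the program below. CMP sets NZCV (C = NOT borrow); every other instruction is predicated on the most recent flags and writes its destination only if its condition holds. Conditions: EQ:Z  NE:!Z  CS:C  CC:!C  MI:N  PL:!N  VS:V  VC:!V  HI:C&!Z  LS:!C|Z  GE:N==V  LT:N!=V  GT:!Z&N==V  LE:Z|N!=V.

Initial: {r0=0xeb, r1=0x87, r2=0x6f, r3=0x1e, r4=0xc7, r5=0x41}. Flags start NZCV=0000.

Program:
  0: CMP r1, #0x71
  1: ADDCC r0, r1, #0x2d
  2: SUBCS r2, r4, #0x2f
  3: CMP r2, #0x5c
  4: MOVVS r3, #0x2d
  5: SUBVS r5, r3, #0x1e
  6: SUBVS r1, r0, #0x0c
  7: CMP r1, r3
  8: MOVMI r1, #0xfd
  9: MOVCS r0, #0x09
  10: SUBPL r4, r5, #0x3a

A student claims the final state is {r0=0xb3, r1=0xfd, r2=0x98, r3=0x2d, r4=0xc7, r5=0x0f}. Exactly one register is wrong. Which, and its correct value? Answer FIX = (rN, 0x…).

[0] flags=0011 → (cmp)
[1] flags=0011 CC?F → skip
[2] flags=0011 CS?T → r2=0x98
[3] flags=0011 → (cmp)
[4] flags=0011 VS?T → r3=0x2d
[5] flags=0011 VS?T → r5=0x0f
[6] flags=0011 VS?T → r1=0xdf
[7] flags=1010 → (cmp)
[8] flags=1010 MI?T → r1=0xfd
[9] flags=1010 CS?T → r0=0x09
[10] flags=1010 PL?F → skip

FIX = (r0, 0x09)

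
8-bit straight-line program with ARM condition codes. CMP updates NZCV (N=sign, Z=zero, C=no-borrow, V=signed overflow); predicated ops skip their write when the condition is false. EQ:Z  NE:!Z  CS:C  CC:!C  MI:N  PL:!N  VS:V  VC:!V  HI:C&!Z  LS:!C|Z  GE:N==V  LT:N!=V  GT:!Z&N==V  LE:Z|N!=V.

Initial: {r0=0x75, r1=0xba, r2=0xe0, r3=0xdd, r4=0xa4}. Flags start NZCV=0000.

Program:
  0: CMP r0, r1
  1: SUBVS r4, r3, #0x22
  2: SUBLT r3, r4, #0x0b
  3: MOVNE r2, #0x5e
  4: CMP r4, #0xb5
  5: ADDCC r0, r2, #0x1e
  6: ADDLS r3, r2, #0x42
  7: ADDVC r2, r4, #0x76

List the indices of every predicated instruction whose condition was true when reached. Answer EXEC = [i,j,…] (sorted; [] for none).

EXEC = [1,3,7]

0: ✓ CMP  NZCV=1001
1: ✓ SUBVS  r4←0xbb
2: · SUBLT
3: ✓ MOVNE  r2←0x5e
4: ✓ CMP  NZCV=0010
5: · ADDCC
6: · ADDLS
7: ✓ ADDVC  r2←0x31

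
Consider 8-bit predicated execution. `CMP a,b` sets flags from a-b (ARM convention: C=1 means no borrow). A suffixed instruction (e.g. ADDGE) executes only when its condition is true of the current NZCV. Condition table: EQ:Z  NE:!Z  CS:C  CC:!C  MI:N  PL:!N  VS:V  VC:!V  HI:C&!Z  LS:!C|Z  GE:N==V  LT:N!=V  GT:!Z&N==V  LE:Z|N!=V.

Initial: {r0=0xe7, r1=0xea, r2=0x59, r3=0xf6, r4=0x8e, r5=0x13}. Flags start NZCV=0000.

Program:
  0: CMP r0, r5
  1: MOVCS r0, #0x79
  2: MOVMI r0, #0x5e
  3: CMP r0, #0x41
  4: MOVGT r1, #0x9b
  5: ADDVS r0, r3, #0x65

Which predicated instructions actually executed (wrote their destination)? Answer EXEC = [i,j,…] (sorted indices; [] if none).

[0] flags=1010 → (cmp)
[1] flags=1010 CS?T → r0=0x79
[2] flags=1010 MI?T → r0=0x5e
[3] flags=0010 → (cmp)
[4] flags=0010 GT?T → r1=0x9b
[5] flags=0010 VS?F → skip

EXEC = [1,2,4]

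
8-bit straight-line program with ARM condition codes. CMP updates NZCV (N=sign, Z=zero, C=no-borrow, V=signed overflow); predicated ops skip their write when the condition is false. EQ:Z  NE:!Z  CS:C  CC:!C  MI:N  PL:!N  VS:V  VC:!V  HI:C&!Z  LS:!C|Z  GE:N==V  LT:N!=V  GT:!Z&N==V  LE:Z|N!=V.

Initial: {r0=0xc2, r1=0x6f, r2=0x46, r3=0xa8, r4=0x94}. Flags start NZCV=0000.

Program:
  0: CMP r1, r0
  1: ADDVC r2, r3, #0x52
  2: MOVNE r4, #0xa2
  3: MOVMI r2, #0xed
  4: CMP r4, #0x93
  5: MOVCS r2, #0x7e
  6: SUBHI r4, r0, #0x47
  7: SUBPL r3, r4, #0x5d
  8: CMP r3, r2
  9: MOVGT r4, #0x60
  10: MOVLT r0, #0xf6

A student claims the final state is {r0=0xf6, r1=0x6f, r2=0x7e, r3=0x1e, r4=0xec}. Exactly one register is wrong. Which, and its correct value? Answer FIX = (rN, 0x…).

FIX = (r4, 0x7b)

[0] flags=1001 → (cmp)
[1] flags=1001 VC?F → skip
[2] flags=1001 NE?T → r4=0xa2
[3] flags=1001 MI?T → r2=0xed
[4] flags=0010 → (cmp)
[5] flags=0010 CS?T → r2=0x7e
[6] flags=0010 HI?T → r4=0x7b
[7] flags=0010 PL?T → r3=0x1e
[8] flags=1000 → (cmp)
[9] flags=1000 GT?F → skip
[10] flags=1000 LT?T → r0=0xf6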